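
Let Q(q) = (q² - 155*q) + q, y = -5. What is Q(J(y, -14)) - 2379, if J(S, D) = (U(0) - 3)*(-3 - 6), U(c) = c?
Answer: -5808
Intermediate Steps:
J(S, D) = 27 (J(S, D) = (0 - 3)*(-3 - 6) = -3*(-9) = 27)
Q(q) = q² - 154*q
Q(J(y, -14)) - 2379 = 27*(-154 + 27) - 2379 = 27*(-127) - 2379 = -3429 - 2379 = -5808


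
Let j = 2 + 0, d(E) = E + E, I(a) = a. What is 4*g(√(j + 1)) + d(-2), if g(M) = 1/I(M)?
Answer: -4 + 4*√3/3 ≈ -1.6906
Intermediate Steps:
d(E) = 2*E
j = 2
g(M) = 1/M
4*g(√(j + 1)) + d(-2) = 4/(√(2 + 1)) + 2*(-2) = 4/(√3) - 4 = 4*(√3/3) - 4 = 4*√3/3 - 4 = -4 + 4*√3/3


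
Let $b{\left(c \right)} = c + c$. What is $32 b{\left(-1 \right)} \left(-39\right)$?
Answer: $2496$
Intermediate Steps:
$b{\left(c \right)} = 2 c$
$32 b{\left(-1 \right)} \left(-39\right) = 32 \cdot 2 \left(-1\right) \left(-39\right) = 32 \left(-2\right) \left(-39\right) = \left(-64\right) \left(-39\right) = 2496$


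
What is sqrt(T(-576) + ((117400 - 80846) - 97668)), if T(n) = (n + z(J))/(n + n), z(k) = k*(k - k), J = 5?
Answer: I*sqrt(244454)/2 ≈ 247.21*I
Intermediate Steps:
z(k) = 0 (z(k) = k*0 = 0)
T(n) = 1/2 (T(n) = (n + 0)/(n + n) = n/((2*n)) = n*(1/(2*n)) = 1/2)
sqrt(T(-576) + ((117400 - 80846) - 97668)) = sqrt(1/2 + ((117400 - 80846) - 97668)) = sqrt(1/2 + (36554 - 97668)) = sqrt(1/2 - 61114) = sqrt(-122227/2) = I*sqrt(244454)/2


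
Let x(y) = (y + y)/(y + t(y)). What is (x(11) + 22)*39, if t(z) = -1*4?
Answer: 6864/7 ≈ 980.57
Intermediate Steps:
t(z) = -4
x(y) = 2*y/(-4 + y) (x(y) = (y + y)/(y - 4) = (2*y)/(-4 + y) = 2*y/(-4 + y))
(x(11) + 22)*39 = (2*11/(-4 + 11) + 22)*39 = (2*11/7 + 22)*39 = (2*11*(⅐) + 22)*39 = (22/7 + 22)*39 = (176/7)*39 = 6864/7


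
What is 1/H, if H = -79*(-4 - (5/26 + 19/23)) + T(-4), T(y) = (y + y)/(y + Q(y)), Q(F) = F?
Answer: 598/237677 ≈ 0.0025160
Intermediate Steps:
T(y) = 1 (T(y) = (y + y)/(y + y) = (2*y)/((2*y)) = (2*y)*(1/(2*y)) = 1)
H = 237677/598 (H = -79*(-4 - (5/26 + 19/23)) + 1 = -79*(-4 - 1*609/598) + 1 = -79*(-4 - 609/598) + 1 = -79*(-3001/598) + 1 = 237079/598 + 1 = 237677/598 ≈ 397.45)
1/H = 1/(237677/598) = 598/237677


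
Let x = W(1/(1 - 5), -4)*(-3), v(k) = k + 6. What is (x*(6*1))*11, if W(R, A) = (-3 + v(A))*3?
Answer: 594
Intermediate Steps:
v(k) = 6 + k
W(R, A) = 9 + 3*A (W(R, A) = (-3 + (6 + A))*3 = (3 + A)*3 = 9 + 3*A)
x = 9 (x = (9 + 3*(-4))*(-3) = (9 - 12)*(-3) = -3*(-3) = 9)
(x*(6*1))*11 = (9*(6*1))*11 = (9*6)*11 = 54*11 = 594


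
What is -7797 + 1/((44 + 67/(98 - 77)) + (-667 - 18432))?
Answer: -3119486157/400088 ≈ -7797.0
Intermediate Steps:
-7797 + 1/((44 + 67/(98 - 77)) + (-667 - 18432)) = -7797 + 1/((44 + 67/21) - 19099) = -7797 + 1/(991/21 - 19099) = -7797 + 1/(-400088/21) = -7797 - 21/400088 = -3119486157/400088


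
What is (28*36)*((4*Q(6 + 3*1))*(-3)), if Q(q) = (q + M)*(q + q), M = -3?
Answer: -1306368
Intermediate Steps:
Q(q) = 2*q*(-3 + q) (Q(q) = (q - 3)*(q + q) = (-3 + q)*(2*q) = 2*q*(-3 + q))
(28*36)*((4*Q(6 + 3*1))*(-3)) = (28*36)*((4*(2*(6 + 3*1)*(-3 + (6 + 3*1))))*(-3)) = 1008*((4*(2*(6 + 3)*(-3 + (6 + 3))))*(-3)) = 1008*((4*(2*9*(-3 + 9)))*(-3)) = 1008*((4*(2*9*6))*(-3)) = 1008*((4*108)*(-3)) = 1008*(432*(-3)) = 1008*(-1296) = -1306368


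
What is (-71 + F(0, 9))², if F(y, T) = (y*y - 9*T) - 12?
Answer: 26896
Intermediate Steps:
F(y, T) = -12 + y² - 9*T (F(y, T) = (y² - 9*T) - 12 = -12 + y² - 9*T)
(-71 + F(0, 9))² = (-71 + (-12 + 0² - 9*9))² = (-71 + (-12 + 0 - 81))² = (-71 - 93)² = (-164)² = 26896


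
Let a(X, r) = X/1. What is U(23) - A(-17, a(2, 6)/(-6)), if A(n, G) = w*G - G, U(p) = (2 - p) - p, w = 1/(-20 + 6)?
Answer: -621/14 ≈ -44.357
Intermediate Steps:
a(X, r) = X (a(X, r) = X*1 = X)
w = -1/14 (w = 1/(-14) = -1/14 ≈ -0.071429)
U(p) = 2 - 2*p
A(n, G) = -15*G/14 (A(n, G) = -G/14 - G = -15*G/14)
U(23) - A(-17, a(2, 6)/(-6)) = (2 - 2*23) - (-15)*2/(-6)/14 = (2 - 46) - (-15)*2*(-⅙)/14 = -44 - (-15)*(-1)/(14*3) = -44 - 1*5/14 = -44 - 5/14 = -621/14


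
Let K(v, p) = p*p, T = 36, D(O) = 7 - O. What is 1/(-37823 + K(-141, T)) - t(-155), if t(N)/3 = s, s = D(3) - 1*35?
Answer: 3397010/36527 ≈ 93.000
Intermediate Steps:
s = -31 (s = (7 - 1*3) - 1*35 = (7 - 3) - 35 = 4 - 35 = -31)
K(v, p) = p**2
t(N) = -93 (t(N) = 3*(-31) = -93)
1/(-37823 + K(-141, T)) - t(-155) = 1/(-37823 + 36**2) - 1*(-93) = 1/(-37823 + 1296) + 93 = 1/(-36527) + 93 = -1/36527 + 93 = 3397010/36527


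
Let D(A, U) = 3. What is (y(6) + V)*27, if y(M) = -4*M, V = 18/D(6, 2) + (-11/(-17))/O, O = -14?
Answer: -115965/238 ≈ -487.25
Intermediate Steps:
V = 1417/238 (V = 18/3 - 11/(-17)/(-14) = 18*(1/3) - 11*(-1/17)*(-1/14) = 6 + (11/17)*(-1/14) = 6 - 11/238 = 1417/238 ≈ 5.9538)
(y(6) + V)*27 = (-4*6 + 1417/238)*27 = (-24 + 1417/238)*27 = -4295/238*27 = -115965/238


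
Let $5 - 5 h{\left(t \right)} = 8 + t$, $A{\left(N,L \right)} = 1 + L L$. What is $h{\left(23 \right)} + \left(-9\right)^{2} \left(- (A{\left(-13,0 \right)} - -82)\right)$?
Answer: $- \frac{33641}{5} \approx -6728.2$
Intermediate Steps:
$A{\left(N,L \right)} = 1 + L^{2}$
$h{\left(t \right)} = - \frac{3}{5} - \frac{t}{5}$ ($h{\left(t \right)} = 1 - \frac{8 + t}{5} = 1 - \left(\frac{8}{5} + \frac{t}{5}\right) = - \frac{3}{5} - \frac{t}{5}$)
$h{\left(23 \right)} + \left(-9\right)^{2} \left(- (A{\left(-13,0 \right)} - -82)\right) = \left(- \frac{3}{5} - \frac{23}{5}\right) + \left(-9\right)^{2} \left(- (\left(1 + 0^{2}\right) - -82)\right) = \left(- \frac{3}{5} - \frac{23}{5}\right) + 81 \left(- (\left(1 + 0\right) + 82)\right) = - \frac{26}{5} + 81 \left(- (1 + 82)\right) = - \frac{26}{5} + 81 \left(\left(-1\right) 83\right) = - \frac{26}{5} + 81 \left(-83\right) = - \frac{26}{5} - 6723 = - \frac{33641}{5}$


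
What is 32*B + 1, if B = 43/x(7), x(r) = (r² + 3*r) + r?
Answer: 1453/77 ≈ 18.870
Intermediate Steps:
x(r) = r² + 4*r
B = 43/77 (B = 43/((7*(4 + 7))) = 43/((7*11)) = 43/77 ≈ 0.55844)
32*B + 1 = 32*(43/77) + 1 = 1376/77 + 1 = 1453/77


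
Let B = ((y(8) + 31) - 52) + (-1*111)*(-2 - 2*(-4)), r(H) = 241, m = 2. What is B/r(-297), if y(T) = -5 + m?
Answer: -690/241 ≈ -2.8631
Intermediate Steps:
y(T) = -3 (y(T) = -5 + 2 = -3)
B = -690 (B = ((-3 + 31) - 52) + (-1*111)*(-2 - 2*(-4)) = (28 - 52) - 111*(-2 + 8) = -24 - 111*6 = -24 - 666 = -690)
B/r(-297) = -690/241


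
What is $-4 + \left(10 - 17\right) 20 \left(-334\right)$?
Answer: $46756$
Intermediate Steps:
$-4 + \left(10 - 17\right) 20 \left(-334\right) = -4 + \left(-7\right) 20 \left(-334\right) = -4 - -46760 = -4 + 46760 = 46756$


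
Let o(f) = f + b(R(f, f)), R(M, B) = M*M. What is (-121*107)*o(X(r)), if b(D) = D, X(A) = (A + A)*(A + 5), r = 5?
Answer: -130764700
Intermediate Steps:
X(A) = 2*A*(5 + A) (X(A) = (2*A)*(5 + A) = 2*A*(5 + A))
R(M, B) = M²
o(f) = f + f²
(-121*107)*o(X(r)) = (-121*107)*((2*5*(5 + 5))*(1 + 2*5*(5 + 5))) = -12947*2*5*10*(1 + 2*5*10) = -1294700*(1 + 100) = -1294700*101 = -12947*10100 = -130764700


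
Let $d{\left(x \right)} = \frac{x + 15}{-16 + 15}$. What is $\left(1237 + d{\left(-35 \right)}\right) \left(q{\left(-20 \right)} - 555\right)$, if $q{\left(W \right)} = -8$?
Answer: $-707691$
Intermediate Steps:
$d{\left(x \right)} = -15 - x$ ($d{\left(x \right)} = \frac{15 + x}{-1} = \left(15 + x\right) \left(-1\right) = -15 - x$)
$\left(1237 + d{\left(-35 \right)}\right) \left(q{\left(-20 \right)} - 555\right) = \left(1237 - -20\right) \left(-8 - 555\right) = \left(1237 + \left(-15 + 35\right)\right) \left(-8 - 555\right) = \left(1237 + 20\right) \left(-563\right) = 1257 \left(-563\right) = -707691$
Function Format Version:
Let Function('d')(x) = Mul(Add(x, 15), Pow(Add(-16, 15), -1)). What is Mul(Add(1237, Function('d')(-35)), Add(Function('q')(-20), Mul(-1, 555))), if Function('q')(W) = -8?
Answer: -707691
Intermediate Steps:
Function('d')(x) = Add(-15, Mul(-1, x)) (Function('d')(x) = Mul(Add(15, x), Pow(-1, -1)) = Mul(Add(15, x), -1) = Add(-15, Mul(-1, x)))
Mul(Add(1237, Function('d')(-35)), Add(Function('q')(-20), Mul(-1, 555))) = Mul(Add(1237, Add(-15, Mul(-1, -35))), Add(-8, Mul(-1, 555))) = Mul(Add(1237, Add(-15, 35)), Add(-8, -555)) = Mul(Add(1237, 20), -563) = Mul(1257, -563) = -707691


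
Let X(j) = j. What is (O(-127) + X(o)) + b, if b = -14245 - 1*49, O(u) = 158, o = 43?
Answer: -14093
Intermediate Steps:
b = -14294 (b = -14245 - 49 = -14294)
(O(-127) + X(o)) + b = (158 + 43) - 14294 = 201 - 14294 = -14093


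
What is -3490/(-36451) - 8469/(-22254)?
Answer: 128789993/270393518 ≈ 0.47631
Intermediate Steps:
-3490/(-36451) - 8469/(-22254) = -3490*(-1/36451) - 8469*(-1/22254) = 3490/36451 + 2823/7418 = 128789993/270393518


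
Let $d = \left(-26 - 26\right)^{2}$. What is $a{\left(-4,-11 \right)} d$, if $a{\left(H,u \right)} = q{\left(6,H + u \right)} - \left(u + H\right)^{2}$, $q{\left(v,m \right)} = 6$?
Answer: $-592176$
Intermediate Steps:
$d = 2704$ ($d = \left(-52\right)^{2} = 2704$)
$a{\left(H,u \right)} = 6 - \left(H + u\right)^{2}$ ($a{\left(H,u \right)} = 6 - \left(u + H\right)^{2} = 6 - \left(H + u\right)^{2}$)
$a{\left(-4,-11 \right)} d = \left(6 - \left(-4 - 11\right)^{2}\right) 2704 = \left(6 - \left(-15\right)^{2}\right) 2704 = \left(6 - 225\right) 2704 = \left(-219\right) 2704 = -592176$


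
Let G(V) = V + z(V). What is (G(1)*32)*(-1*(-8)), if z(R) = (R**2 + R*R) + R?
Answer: 1024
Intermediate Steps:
z(R) = R + 2*R**2 (z(R) = (R**2 + R**2) + R = 2*R**2 + R = R + 2*R**2)
G(V) = V + V*(1 + 2*V)
(G(1)*32)*(-1*(-8)) = ((2*1*(1 + 1))*32)*(-1*(-8)) = ((2*1*2)*32)*8 = (4*32)*8 = 128*8 = 1024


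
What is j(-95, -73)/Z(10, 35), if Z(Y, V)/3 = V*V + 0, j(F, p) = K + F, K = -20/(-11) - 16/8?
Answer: -349/13475 ≈ -0.025900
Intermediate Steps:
K = -2/11 (K = -20*(-1/11) - 16*⅛ = 20/11 - 2 = -2/11 ≈ -0.18182)
j(F, p) = -2/11 + F
Z(Y, V) = 3*V² (Z(Y, V) = 3*(V*V + 0) = 3*(V² + 0) = 3*V²)
j(-95, -73)/Z(10, 35) = (-2/11 - 95)/((3*35²)) = -1047/(11*(3*1225)) = -1047/11/3675 = -1047/11*1/3675 = -349/13475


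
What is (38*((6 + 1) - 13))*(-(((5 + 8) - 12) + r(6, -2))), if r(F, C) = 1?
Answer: 456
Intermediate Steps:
(38*((6 + 1) - 13))*(-(((5 + 8) - 12) + r(6, -2))) = (38*((6 + 1) - 13))*(-(((5 + 8) - 12) + 1)) = (38*(7 - 13))*(-((13 - 12) + 1)) = (38*(-6))*(-(1 + 1)) = -(-228)*2 = -228*(-2) = 456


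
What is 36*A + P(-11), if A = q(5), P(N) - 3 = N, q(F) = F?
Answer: 172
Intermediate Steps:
P(N) = 3 + N
A = 5
36*A + P(-11) = 36*5 + (3 - 11) = 180 - 8 = 172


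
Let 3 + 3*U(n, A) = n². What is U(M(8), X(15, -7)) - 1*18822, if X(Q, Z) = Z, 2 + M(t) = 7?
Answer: -56444/3 ≈ -18815.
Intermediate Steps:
M(t) = 5 (M(t) = -2 + 7 = 5)
U(n, A) = -1 + n²/3
U(M(8), X(15, -7)) - 1*18822 = (-1 + (⅓)*5²) - 1*18822 = (-1 + (⅓)*25) - 18822 = (-1 + 25/3) - 18822 = 22/3 - 18822 = -56444/3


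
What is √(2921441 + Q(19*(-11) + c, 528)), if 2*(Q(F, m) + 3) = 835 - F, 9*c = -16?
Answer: 92*√3107/3 ≈ 1709.4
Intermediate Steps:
c = -16/9 (c = (⅑)*(-16) = -16/9 ≈ -1.7778)
Q(F, m) = 829/2 - F/2 (Q(F, m) = -3 + (835 - F)/2 = -3 + (835/2 - F/2) = 829/2 - F/2)
√(2921441 + Q(19*(-11) + c, 528)) = √(2921441 + (829/2 - (19*(-11) - 16/9)/2)) = √(2921441 + (829/2 - (-209 - 16/9)/2)) = √(2921441 + (829/2 - ½*(-1897/9))) = √(2921441 + (829/2 + 1897/18)) = √(2921441 + 4679/9) = √(26297648/9) = 92*√3107/3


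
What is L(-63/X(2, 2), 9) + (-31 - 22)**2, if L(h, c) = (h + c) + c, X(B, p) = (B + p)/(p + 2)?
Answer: 2764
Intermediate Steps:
X(B, p) = (B + p)/(2 + p)
L(h, c) = h + 2*c (L(h, c) = (c + h) + c = h + 2*c)
L(-63/X(2, 2), 9) + (-31 - 22)**2 = (-63/((2 + 2)/(2 + 2)) + 2*9) + (-31 - 22)**2 = (-63/1 + 18) + (-53)**2 = (-63/1 + 18) + 2809 = (-63*1 + 18) + 2809 = (-63 + 18) + 2809 = -45 + 2809 = 2764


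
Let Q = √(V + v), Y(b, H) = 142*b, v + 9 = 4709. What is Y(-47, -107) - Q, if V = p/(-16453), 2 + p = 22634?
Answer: -6674 - 2*√317980829501/16453 ≈ -6742.5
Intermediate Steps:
p = 22632 (p = -2 + 22634 = 22632)
V = -22632/16453 (V = 22632/(-16453) = 22632*(-1/16453) = -22632/16453 ≈ -1.3756)
v = 4700 (v = -9 + 4709 = 4700)
Q = 2*√317980829501/16453 (Q = √(-22632/16453 + 4700) = √(77306468/16453) = 2*√317980829501/16453 ≈ 68.547)
Y(-47, -107) - Q = 142*(-47) - 2*√317980829501/16453 = -6674 - 2*√317980829501/16453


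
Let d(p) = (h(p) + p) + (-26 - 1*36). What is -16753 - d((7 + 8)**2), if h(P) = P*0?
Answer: -16916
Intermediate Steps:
h(P) = 0
d(p) = -62 + p (d(p) = (0 + p) + (-26 - 1*36) = p + (-26 - 36) = p - 62 = -62 + p)
-16753 - d((7 + 8)**2) = -16753 - (-62 + (7 + 8)**2) = -16753 - (-62 + 15**2) = -16753 - (-62 + 225) = -16753 - 1*163 = -16753 - 163 = -16916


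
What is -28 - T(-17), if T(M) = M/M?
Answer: -29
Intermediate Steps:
T(M) = 1
-28 - T(-17) = -28 - 1*1 = -28 - 1 = -29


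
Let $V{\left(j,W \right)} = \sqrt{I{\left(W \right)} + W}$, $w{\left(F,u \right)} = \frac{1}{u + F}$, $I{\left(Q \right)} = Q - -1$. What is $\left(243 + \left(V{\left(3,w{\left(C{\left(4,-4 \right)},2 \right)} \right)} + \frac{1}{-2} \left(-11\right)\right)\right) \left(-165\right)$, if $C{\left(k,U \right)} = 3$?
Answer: $- \frac{82005}{2} - 33 \sqrt{35} \approx -41198.0$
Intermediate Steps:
$I{\left(Q \right)} = 1 + Q$ ($I{\left(Q \right)} = Q + 1 = 1 + Q$)
$w{\left(F,u \right)} = \frac{1}{F + u}$
$V{\left(j,W \right)} = \sqrt{1 + 2 W}$ ($V{\left(j,W \right)} = \sqrt{\left(1 + W\right) + W} = \sqrt{1 + 2 W}$)
$\left(243 + \left(V{\left(3,w{\left(C{\left(4,-4 \right)},2 \right)} \right)} + \frac{1}{-2} \left(-11\right)\right)\right) \left(-165\right) = \left(243 + \left(\sqrt{1 + \frac{2}{3 + 2}} + \frac{1}{-2} \left(-11\right)\right)\right) \left(-165\right) = \left(243 + \left(\sqrt{1 + \frac{2}{5}} - - \frac{11}{2}\right)\right) \left(-165\right) = \left(243 + \left(\sqrt{1 + 2 \cdot \frac{1}{5}} + \frac{11}{2}\right)\right) \left(-165\right) = \left(243 + \left(\sqrt{1 + \frac{2}{5}} + \frac{11}{2}\right)\right) \left(-165\right) = \left(243 + \left(\sqrt{\frac{7}{5}} + \frac{11}{2}\right)\right) \left(-165\right) = \left(243 + \left(\frac{\sqrt{35}}{5} + \frac{11}{2}\right)\right) \left(-165\right) = \left(243 + \left(\frac{11}{2} + \frac{\sqrt{35}}{5}\right)\right) \left(-165\right) = \left(\frac{497}{2} + \frac{\sqrt{35}}{5}\right) \left(-165\right) = - \frac{82005}{2} - 33 \sqrt{35}$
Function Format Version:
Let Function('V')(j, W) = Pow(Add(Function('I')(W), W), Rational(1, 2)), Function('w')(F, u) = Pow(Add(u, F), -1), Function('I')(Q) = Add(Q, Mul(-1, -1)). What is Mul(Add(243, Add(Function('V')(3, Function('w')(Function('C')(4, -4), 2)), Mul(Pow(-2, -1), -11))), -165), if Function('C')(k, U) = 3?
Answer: Add(Rational(-82005, 2), Mul(-33, Pow(35, Rational(1, 2)))) ≈ -41198.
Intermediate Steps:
Function('I')(Q) = Add(1, Q) (Function('I')(Q) = Add(Q, 1) = Add(1, Q))
Function('w')(F, u) = Pow(Add(F, u), -1)
Function('V')(j, W) = Pow(Add(1, Mul(2, W)), Rational(1, 2)) (Function('V')(j, W) = Pow(Add(Add(1, W), W), Rational(1, 2)) = Pow(Add(1, Mul(2, W)), Rational(1, 2)))
Mul(Add(243, Add(Function('V')(3, Function('w')(Function('C')(4, -4), 2)), Mul(Pow(-2, -1), -11))), -165) = Mul(Add(243, Add(Pow(Add(1, Mul(2, Pow(Add(3, 2), -1))), Rational(1, 2)), Mul(Pow(-2, -1), -11))), -165) = Mul(Add(243, Add(Pow(Add(1, Mul(2, Pow(5, -1))), Rational(1, 2)), Mul(Rational(-1, 2), -11))), -165) = Mul(Add(243, Add(Pow(Add(1, Mul(2, Rational(1, 5))), Rational(1, 2)), Rational(11, 2))), -165) = Mul(Add(243, Add(Pow(Add(1, Rational(2, 5)), Rational(1, 2)), Rational(11, 2))), -165) = Mul(Add(243, Add(Pow(Rational(7, 5), Rational(1, 2)), Rational(11, 2))), -165) = Mul(Add(243, Add(Mul(Rational(1, 5), Pow(35, Rational(1, 2))), Rational(11, 2))), -165) = Mul(Add(243, Add(Rational(11, 2), Mul(Rational(1, 5), Pow(35, Rational(1, 2))))), -165) = Mul(Add(Rational(497, 2), Mul(Rational(1, 5), Pow(35, Rational(1, 2)))), -165) = Add(Rational(-82005, 2), Mul(-33, Pow(35, Rational(1, 2))))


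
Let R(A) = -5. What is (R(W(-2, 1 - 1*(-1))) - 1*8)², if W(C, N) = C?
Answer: 169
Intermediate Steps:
(R(W(-2, 1 - 1*(-1))) - 1*8)² = (-5 - 1*8)² = (-5 - 8)² = (-13)² = 169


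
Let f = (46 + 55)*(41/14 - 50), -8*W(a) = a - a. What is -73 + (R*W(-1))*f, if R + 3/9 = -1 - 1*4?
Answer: -73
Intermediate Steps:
R = -16/3 (R = -⅓ + (-1 - 1*4) = -⅓ + (-1 - 4) = -⅓ - 5 = -16/3 ≈ -5.3333)
W(a) = 0 (W(a) = -(a - a)/8 = -⅛*0 = 0)
f = -66559/14 (f = 101*(41*(1/14) - 50) = 101*(41/14 - 50) = 101*(-659/14) = -66559/14 ≈ -4754.2)
-73 + (R*W(-1))*f = -73 - 16/3*0*(-66559/14) = -73 + 0*(-66559/14) = -73 + 0 = -73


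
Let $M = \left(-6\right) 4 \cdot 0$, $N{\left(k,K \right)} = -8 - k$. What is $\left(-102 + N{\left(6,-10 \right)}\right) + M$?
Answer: $-116$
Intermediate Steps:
$M = 0$ ($M = \left(-24\right) 0 = 0$)
$\left(-102 + N{\left(6,-10 \right)}\right) + M = \left(-102 - 14\right) + 0 = -116 + 0 = -116$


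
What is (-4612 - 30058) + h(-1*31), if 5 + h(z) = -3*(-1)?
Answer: -34672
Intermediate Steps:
h(z) = -2 (h(z) = -5 - 3*(-1) = -5 + 3 = -2)
(-4612 - 30058) + h(-1*31) = (-4612 - 30058) - 2 = -34670 - 2 = -34672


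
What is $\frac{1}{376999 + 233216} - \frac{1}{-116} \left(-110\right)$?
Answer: $- \frac{33561767}{35392470} \approx -0.94827$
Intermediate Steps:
$\frac{1}{376999 + 233216} - \frac{1}{-116} \left(-110\right) = \frac{1}{610215} - \left(- \frac{1}{116}\right) \left(-110\right) = \frac{1}{610215} - \frac{55}{58} = - \frac{33561767}{35392470}$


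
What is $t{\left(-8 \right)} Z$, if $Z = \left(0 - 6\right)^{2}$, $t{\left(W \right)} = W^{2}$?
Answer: $2304$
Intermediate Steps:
$Z = 36$ ($Z = \left(-6\right)^{2} = 36$)
$t{\left(-8 \right)} Z = \left(-8\right)^{2} \cdot 36 = 64 \cdot 36 = 2304$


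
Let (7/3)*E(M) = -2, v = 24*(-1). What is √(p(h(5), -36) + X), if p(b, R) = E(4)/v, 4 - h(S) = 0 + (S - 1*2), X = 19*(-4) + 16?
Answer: I*√11753/14 ≈ 7.7437*I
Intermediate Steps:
v = -24
E(M) = -6/7 (E(M) = (3/7)*(-2) = -6/7)
X = -60 (X = -76 + 16 = -60)
h(S) = 6 - S (h(S) = 4 - (0 + (S - 1*2)) = 4 - (0 + (S - 2)) = 4 - (0 + (-2 + S)) = 4 - (-2 + S) = 4 + (2 - S) = 6 - S)
p(b, R) = 1/28 (p(b, R) = -6/7/(-24) = -6/7*(-1/24) = 1/28)
√(p(h(5), -36) + X) = √(1/28 - 60) = √(-1679/28) = I*√11753/14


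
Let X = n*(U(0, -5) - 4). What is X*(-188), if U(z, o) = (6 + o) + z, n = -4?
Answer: -2256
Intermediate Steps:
U(z, o) = 6 + o + z
X = 12 (X = -4*((6 - 5 + 0) - 4) = -4*(1 - 4) = -4*(-3) = 12)
X*(-188) = 12*(-188) = -2256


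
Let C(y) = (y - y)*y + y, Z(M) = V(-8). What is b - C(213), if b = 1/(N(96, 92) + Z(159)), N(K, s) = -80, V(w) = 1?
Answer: -16828/79 ≈ -213.01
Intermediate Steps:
Z(M) = 1
b = -1/79 (b = 1/(-80 + 1) = 1/(-79) = -1/79 ≈ -0.012658)
C(y) = y (C(y) = 0*y + y = 0 + y = y)
b - C(213) = -1/79 - 1*213 = -1/79 - 213 = -16828/79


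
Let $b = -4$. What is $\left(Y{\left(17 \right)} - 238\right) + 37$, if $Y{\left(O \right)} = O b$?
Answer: $-269$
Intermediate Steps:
$Y{\left(O \right)} = - 4 O$ ($Y{\left(O \right)} = O \left(-4\right) = - 4 O$)
$\left(Y{\left(17 \right)} - 238\right) + 37 = \left(\left(-4\right) 17 - 238\right) + 37 = \left(-68 - 238\right) + 37 = -306 + 37 = -269$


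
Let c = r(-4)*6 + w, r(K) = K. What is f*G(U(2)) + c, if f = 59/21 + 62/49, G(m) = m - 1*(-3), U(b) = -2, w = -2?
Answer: -3223/147 ≈ -21.925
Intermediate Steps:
G(m) = 3 + m (G(m) = m + 3 = 3 + m)
c = -26 (c = -4*6 - 2 = -24 - 2 = -26)
f = 599/147 (f = 59*(1/21) + 62*(1/49) = 59/21 + 62/49 = 599/147 ≈ 4.0748)
f*G(U(2)) + c = 599*(3 - 2)/147 - 26 = (599/147)*1 - 26 = 599/147 - 26 = -3223/147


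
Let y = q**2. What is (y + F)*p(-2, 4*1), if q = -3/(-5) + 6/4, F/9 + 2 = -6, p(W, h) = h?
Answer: -6759/25 ≈ -270.36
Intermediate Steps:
F = -72 (F = -18 + 9*(-6) = -18 - 54 = -72)
q = 21/10 (q = -3*(-1/5) + 6*(1/4) = 3/5 + 3/2 = 21/10 ≈ 2.1000)
y = 441/100 (y = (21/10)**2 = 441/100 ≈ 4.4100)
(y + F)*p(-2, 4*1) = (441/100 - 72)*(4*1) = -6759/100*4 = -6759/25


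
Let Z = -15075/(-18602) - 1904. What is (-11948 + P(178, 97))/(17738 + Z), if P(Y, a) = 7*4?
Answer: -1488160/1976907 ≈ -0.75277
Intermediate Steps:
P(Y, a) = 28
Z = -35403133/18602 (Z = -15075*(-1/18602) - 1904 = 15075/18602 - 1904 = -35403133/18602 ≈ -1903.2)
(-11948 + P(178, 97))/(17738 + Z) = (-11948 + 28)/(17738 - 35403133/18602) = -11920/294559143/18602 = -11920*18602/294559143 = -1488160/1976907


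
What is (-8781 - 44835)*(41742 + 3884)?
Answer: -2446283616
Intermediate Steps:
(-8781 - 44835)*(41742 + 3884) = -53616*45626 = -2446283616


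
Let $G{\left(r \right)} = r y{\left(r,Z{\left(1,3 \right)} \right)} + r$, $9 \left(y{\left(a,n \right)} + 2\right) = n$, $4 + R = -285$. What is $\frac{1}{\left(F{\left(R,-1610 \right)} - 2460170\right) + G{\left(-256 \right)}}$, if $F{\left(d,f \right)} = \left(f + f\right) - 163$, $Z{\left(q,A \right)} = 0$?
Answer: $- \frac{1}{2463297} \approx -4.0596 \cdot 10^{-7}$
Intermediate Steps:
$R = -289$ ($R = -4 - 285 = -289$)
$y{\left(a,n \right)} = -2 + \frac{n}{9}$
$F{\left(d,f \right)} = -163 + 2 f$ ($F{\left(d,f \right)} = 2 f - 163 = -163 + 2 f$)
$G{\left(r \right)} = - r$ ($G{\left(r \right)} = r \left(-2 + \frac{1}{9} \cdot 0\right) + r = r \left(-2 + 0\right) + r = r \left(-2\right) + r = - 2 r + r = - r$)
$\frac{1}{\left(F{\left(R,-1610 \right)} - 2460170\right) + G{\left(-256 \right)}} = \frac{1}{\left(\left(-163 + 2 \left(-1610\right)\right) - 2460170\right) - -256} = \frac{1}{\left(\left(-163 - 3220\right) - 2460170\right) + 256} = \frac{1}{\left(-3383 - 2460170\right) + 256} = \frac{1}{-2463553 + 256} = \frac{1}{-2463297} = - \frac{1}{2463297}$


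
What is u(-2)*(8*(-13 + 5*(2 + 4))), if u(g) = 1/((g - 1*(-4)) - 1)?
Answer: 136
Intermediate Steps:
u(g) = 1/(3 + g) (u(g) = 1/((g + 4) - 1) = 1/((4 + g) - 1) = 1/(3 + g))
u(-2)*(8*(-13 + 5*(2 + 4))) = (8*(-13 + 5*(2 + 4)))/(3 - 2) = (8*(-13 + 5*6))/1 = 1*(8*(-13 + 30)) = 1*(8*17) = 1*136 = 136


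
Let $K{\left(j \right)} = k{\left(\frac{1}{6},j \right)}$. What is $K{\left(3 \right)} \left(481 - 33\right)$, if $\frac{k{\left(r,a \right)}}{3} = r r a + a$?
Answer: $4144$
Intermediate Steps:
$k{\left(r,a \right)} = 3 a + 3 a r^{2}$ ($k{\left(r,a \right)} = 3 \left(r r a + a\right) = 3 \left(r^{2} a + a\right) = 3 \left(a r^{2} + a\right) = 3 \left(a + a r^{2}\right) = 3 a + 3 a r^{2}$)
$K{\left(j \right)} = \frac{37 j}{12}$ ($K{\left(j \right)} = 3 j \left(1 + \left(\frac{1}{6}\right)^{2}\right) = 3 j \left(1 + \frac{1}{36}\right) = 3 j \frac{37}{36} = \frac{37 j}{12}$)
$K{\left(3 \right)} \left(481 - 33\right) = \frac{37}{12} \cdot 3 \left(481 - 33\right) = \frac{37}{4} \cdot 448 = 4144$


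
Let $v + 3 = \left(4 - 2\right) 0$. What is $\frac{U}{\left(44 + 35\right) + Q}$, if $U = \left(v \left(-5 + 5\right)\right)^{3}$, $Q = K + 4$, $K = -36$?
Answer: $0$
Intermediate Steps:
$v = -3$ ($v = -3 + \left(4 - 2\right) 0 = -3 + 2 \cdot 0 = -3 + 0 = -3$)
$Q = -32$ ($Q = -36 + 4 = -32$)
$U = 0$ ($U = \left(- 3 \left(-5 + 5\right)\right)^{3} = \left(\left(-3\right) 0\right)^{3} = 0^{3} = 0$)
$\frac{U}{\left(44 + 35\right) + Q} = \frac{1}{\left(44 + 35\right) - 32} \cdot 0 = \frac{1}{79 - 32} \cdot 0 = \frac{1}{47} \cdot 0 = 0$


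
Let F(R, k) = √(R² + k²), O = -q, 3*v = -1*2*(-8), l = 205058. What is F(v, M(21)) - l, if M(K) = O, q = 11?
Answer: -205058 + √1345/3 ≈ -2.0505e+5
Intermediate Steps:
v = 16/3 (v = (-1*2*(-8))/3 = (-2*(-8))/3 = (⅓)*16 = 16/3 ≈ 5.3333)
O = -11 (O = -1*11 = -11)
M(K) = -11
F(v, M(21)) - l = √((16/3)² + (-11)²) - 1*205058 = √(256/9 + 121) - 205058 = √(1345/9) - 205058 = √1345/3 - 205058 = -205058 + √1345/3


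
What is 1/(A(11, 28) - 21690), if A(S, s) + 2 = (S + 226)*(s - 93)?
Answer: -1/37097 ≈ -2.6956e-5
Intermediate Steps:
A(S, s) = -2 + (-93 + s)*(226 + S) (A(S, s) = -2 + (S + 226)*(s - 93) = -2 + (226 + S)*(-93 + s) = -2 + (-93 + s)*(226 + S))
1/(A(11, 28) - 21690) = 1/((-21020 - 93*11 + 226*28 + 11*28) - 21690) = 1/((-21020 - 1023 + 6328 + 308) - 21690) = 1/(-15407 - 21690) = 1/(-37097) = -1/37097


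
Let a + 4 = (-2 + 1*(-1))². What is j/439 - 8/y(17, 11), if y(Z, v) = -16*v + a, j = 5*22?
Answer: 22322/75069 ≈ 0.29735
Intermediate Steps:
j = 110
a = 5 (a = -4 + (-2 + 1*(-1))² = -4 + (-2 - 1)² = -4 + (-3)² = -4 + 9 = 5)
y(Z, v) = 5 - 16*v (y(Z, v) = -16*v + 5 = 5 - 16*v)
j/439 - 8/y(17, 11) = 110/439 - 8/(5 - 16*11) = 110*(1/439) - 8/(5 - 176) = 110/439 - 8/(-171) = 110/439 - 8*(-1/171) = 110/439 + 8/171 = 22322/75069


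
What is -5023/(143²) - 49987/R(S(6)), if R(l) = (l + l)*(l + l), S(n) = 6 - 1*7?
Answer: -1022204255/81796 ≈ -12497.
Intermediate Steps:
S(n) = -1 (S(n) = 6 - 7 = -1)
R(l) = 4*l² (R(l) = (2*l)*(2*l) = 4*l²)
-5023/(143²) - 49987/R(S(6)) = -5023/(143²) - 49987/(4*(-1)²) = -5023/20449 - 49987/(4*1) = -5023*1/20449 - 49987/4 = -5023/20449 - 49987*¼ = -5023/20449 - 49987/4 = -1022204255/81796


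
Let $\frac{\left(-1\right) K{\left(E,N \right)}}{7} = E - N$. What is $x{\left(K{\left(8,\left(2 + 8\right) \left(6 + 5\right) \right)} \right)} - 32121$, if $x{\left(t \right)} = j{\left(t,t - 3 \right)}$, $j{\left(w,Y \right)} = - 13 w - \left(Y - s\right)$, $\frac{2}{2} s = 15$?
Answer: $-42099$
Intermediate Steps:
$s = 15$
$K{\left(E,N \right)} = - 7 E + 7 N$ ($K{\left(E,N \right)} = - 7 \left(E - N\right) = - 7 E + 7 N$)
$j{\left(w,Y \right)} = 15 - Y - 13 w$ ($j{\left(w,Y \right)} = - 13 w - \left(-15 + Y\right) = 15 - Y - 13 w$)
$x{\left(t \right)} = 18 - 14 t$ ($x{\left(t \right)} = 15 - \left(t - 3\right) - 13 t = 15 - \left(-3 + t\right) - 13 t = 18 - 14 t$)
$x{\left(K{\left(8,\left(2 + 8\right) \left(6 + 5\right) \right)} \right)} - 32121 = \left(18 - 14 \left(\left(-7\right) 8 + 7 \left(2 + 8\right) \left(6 + 5\right)\right)\right) - 32121 = \left(18 - 14 \left(-56 + 7 \cdot 10 \cdot 11\right)\right) - 32121 = \left(18 - 14 \left(-56 + 7 \cdot 110\right)\right) - 32121 = \left(18 - 14 \left(-56 + 770\right)\right) - 32121 = \left(18 - 9996\right) - 32121 = -9978 - 32121 = -42099$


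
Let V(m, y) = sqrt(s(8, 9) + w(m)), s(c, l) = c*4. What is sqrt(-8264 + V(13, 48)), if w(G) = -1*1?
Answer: sqrt(-8264 + sqrt(31)) ≈ 90.876*I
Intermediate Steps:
s(c, l) = 4*c
w(G) = -1
V(m, y) = sqrt(31) (V(m, y) = sqrt(4*8 - 1) = sqrt(32 - 1) = sqrt(31))
sqrt(-8264 + V(13, 48)) = sqrt(-8264 + sqrt(31))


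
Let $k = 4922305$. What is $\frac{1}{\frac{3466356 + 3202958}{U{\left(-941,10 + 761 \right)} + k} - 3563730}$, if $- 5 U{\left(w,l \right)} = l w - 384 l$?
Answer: $- \frac{2563310}{9134941411643} \approx -2.8061 \cdot 10^{-7}$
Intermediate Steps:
$U{\left(w,l \right)} = \frac{384 l}{5} - \frac{l w}{5}$ ($U{\left(w,l \right)} = - \frac{l w - 384 l}{5} = - \frac{- 384 l + l w}{5} = \frac{384 l}{5} - \frac{l w}{5}$)
$\frac{1}{\frac{3466356 + 3202958}{U{\left(-941,10 + 761 \right)} + k} - 3563730} = \frac{1}{\frac{3466356 + 3202958}{\frac{\left(10 + 761\right) \left(384 - -941\right)}{5} + 4922305} - 3563730} = \frac{1}{\frac{6669314}{\frac{1}{5} \cdot 771 \left(384 + 941\right) + 4922305} - 3563730} = \frac{1}{\frac{6669314}{\frac{1}{5} \cdot 771 \cdot 1325 + 4922305} - 3563730} = \frac{1}{\frac{6669314}{204315 + 4922305} - 3563730} = \frac{1}{\frac{6669314}{5126620} - 3563730} = \frac{1}{6669314 \cdot \frac{1}{5126620} - 3563730} = \frac{1}{\frac{3334657}{2563310} - 3563730} = \frac{1}{- \frac{9134941411643}{2563310}} = - \frac{2563310}{9134941411643}$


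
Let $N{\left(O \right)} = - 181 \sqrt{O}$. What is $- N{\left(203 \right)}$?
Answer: $181 \sqrt{203} \approx 2578.9$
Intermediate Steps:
$- N{\left(203 \right)} = - \left(-181\right) \sqrt{203} = 181 \sqrt{203}$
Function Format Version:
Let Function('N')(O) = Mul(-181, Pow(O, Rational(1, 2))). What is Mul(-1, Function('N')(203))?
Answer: Mul(181, Pow(203, Rational(1, 2))) ≈ 2578.9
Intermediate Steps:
Mul(-1, Function('N')(203)) = Mul(-1, Mul(-181, Pow(203, Rational(1, 2)))) = Mul(181, Pow(203, Rational(1, 2)))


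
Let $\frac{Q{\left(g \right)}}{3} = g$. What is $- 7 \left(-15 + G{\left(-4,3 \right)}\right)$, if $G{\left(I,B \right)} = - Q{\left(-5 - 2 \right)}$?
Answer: $-42$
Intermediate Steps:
$Q{\left(g \right)} = 3 g$
$G{\left(I,B \right)} = 21$ ($G{\left(I,B \right)} = - 3 \left(-5 - 2\right) = - 3 \left(-7\right) = \left(-1\right) \left(-21\right) = 21$)
$- 7 \left(-15 + G{\left(-4,3 \right)}\right) = - 7 \left(-15 + 21\right) = \left(-7\right) 6 = -42$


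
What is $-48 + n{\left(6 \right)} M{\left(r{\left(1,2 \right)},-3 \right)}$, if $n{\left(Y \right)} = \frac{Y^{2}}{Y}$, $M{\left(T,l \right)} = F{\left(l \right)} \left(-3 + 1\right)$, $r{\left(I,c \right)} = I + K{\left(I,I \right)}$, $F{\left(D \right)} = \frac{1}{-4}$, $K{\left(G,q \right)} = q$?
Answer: $-45$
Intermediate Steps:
$F{\left(D \right)} = - \frac{1}{4}$
$r{\left(I,c \right)} = 2 I$ ($r{\left(I,c \right)} = I + I = 2 I$)
$M{\left(T,l \right)} = \frac{1}{2}$ ($M{\left(T,l \right)} = - \frac{-3 + 1}{4} = \left(- \frac{1}{4}\right) \left(-2\right) = \frac{1}{2}$)
$n{\left(Y \right)} = Y$
$-48 + n{\left(6 \right)} M{\left(r{\left(1,2 \right)},-3 \right)} = -48 + 6 \cdot \frac{1}{2} = -48 + 3 = -45$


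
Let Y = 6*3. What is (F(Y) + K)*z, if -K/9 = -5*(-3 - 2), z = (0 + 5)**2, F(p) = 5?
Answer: -5500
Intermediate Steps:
Y = 18
z = 25 (z = 5**2 = 25)
K = -225 (K = -(-45)*(-3 - 2) = -(-45)*(-5) = -9*25 = -225)
(F(Y) + K)*z = (5 - 225)*25 = -220*25 = -5500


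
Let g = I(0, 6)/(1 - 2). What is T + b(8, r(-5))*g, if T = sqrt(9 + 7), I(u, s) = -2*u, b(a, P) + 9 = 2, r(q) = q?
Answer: 4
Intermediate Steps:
b(a, P) = -7 (b(a, P) = -9 + 2 = -7)
T = 4 (T = sqrt(16) = 4)
g = 0 (g = (-2*0)/(1 - 2) = 0/(-1) = -1*0 = 0)
T + b(8, r(-5))*g = 4 - 7*0 = 4 + 0 = 4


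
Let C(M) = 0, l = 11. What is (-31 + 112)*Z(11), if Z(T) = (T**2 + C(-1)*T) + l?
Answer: 10692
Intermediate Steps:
Z(T) = 11 + T**2 (Z(T) = (T**2 + 0*T) + 11 = (T**2 + 0) + 11 = T**2 + 11 = 11 + T**2)
(-31 + 112)*Z(11) = (-31 + 112)*(11 + 11**2) = 81*(11 + 121) = 81*132 = 10692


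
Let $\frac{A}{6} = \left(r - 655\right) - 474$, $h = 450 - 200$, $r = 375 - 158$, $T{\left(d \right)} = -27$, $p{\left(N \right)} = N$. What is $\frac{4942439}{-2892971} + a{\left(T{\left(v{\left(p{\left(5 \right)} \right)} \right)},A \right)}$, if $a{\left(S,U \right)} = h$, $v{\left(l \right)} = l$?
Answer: $\frac{718300311}{2892971} \approx 248.29$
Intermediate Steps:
$r = 217$ ($r = 375 - 158 = 217$)
$h = 250$
$A = -5472$ ($A = 6 \left(\left(217 - 655\right) - 474\right) = 6 \left(-438 - 474\right) = 6 \left(-912\right) = -5472$)
$a{\left(S,U \right)} = 250$
$\frac{4942439}{-2892971} + a{\left(T{\left(v{\left(p{\left(5 \right)} \right)} \right)},A \right)} = \frac{4942439}{-2892971} + 250 = 4942439 \left(- \frac{1}{2892971}\right) + 250 = - \frac{4942439}{2892971} + 250 = \frac{718300311}{2892971}$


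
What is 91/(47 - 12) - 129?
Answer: -632/5 ≈ -126.40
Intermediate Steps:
91/(47 - 12) - 129 = 91/35 - 129 = (1/35)*91 - 129 = 13/5 - 129 = -632/5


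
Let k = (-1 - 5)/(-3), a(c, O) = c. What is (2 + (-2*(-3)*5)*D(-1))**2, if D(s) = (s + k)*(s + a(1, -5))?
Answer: 4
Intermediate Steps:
k = 2 (k = -1/3*(-6) = 2)
D(s) = (1 + s)*(2 + s) (D(s) = (s + 2)*(s + 1) = (2 + s)*(1 + s) = (1 + s)*(2 + s))
(2 + (-2*(-3)*5)*D(-1))**2 = (2 + (-2*(-3)*5)*(2 + (-1)**2 + 3*(-1)))**2 = (2 + (6*5)*(2 + 1 - 3))**2 = (2 + 30*0)**2 = (2 + 0)**2 = 2**2 = 4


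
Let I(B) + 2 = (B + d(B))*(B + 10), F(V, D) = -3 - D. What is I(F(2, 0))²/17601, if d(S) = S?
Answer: 1936/17601 ≈ 0.10999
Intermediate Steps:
I(B) = -2 + 2*B*(10 + B) (I(B) = -2 + (B + B)*(B + 10) = -2 + (2*B)*(10 + B) = -2 + 2*B*(10 + B))
I(F(2, 0))²/17601 = (-2 + 2*(-3 - 1*0)² + 20*(-3 - 1*0))²/17601 = (-2 + 2*(-3 + 0)² + 20*(-3 + 0))²*(1/17601) = (-2 + 2*(-3)² + 20*(-3))²*(1/17601) = (-2 + 2*9 - 60)²*(1/17601) = (-2 + 18 - 60)²*(1/17601) = (-44)²*(1/17601) = 1936*(1/17601) = 1936/17601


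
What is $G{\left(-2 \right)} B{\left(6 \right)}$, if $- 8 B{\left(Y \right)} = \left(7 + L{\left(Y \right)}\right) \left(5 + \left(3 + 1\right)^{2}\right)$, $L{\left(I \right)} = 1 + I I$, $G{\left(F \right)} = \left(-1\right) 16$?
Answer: $1848$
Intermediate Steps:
$G{\left(F \right)} = -16$
$L{\left(I \right)} = 1 + I^{2}$
$B{\left(Y \right)} = -21 - \frac{21 Y^{2}}{8}$ ($B{\left(Y \right)} = - \frac{\left(7 + \left(1 + Y^{2}\right)\right) \left(5 + \left(3 + 1\right)^{2}\right)}{8} = - \frac{\left(8 + Y^{2}\right) \left(5 + 4^{2}\right)}{8} = - \frac{\left(8 + Y^{2}\right) \left(5 + 16\right)}{8} = - \frac{\left(8 + Y^{2}\right) 21}{8} = - \frac{168 + 21 Y^{2}}{8} = -21 - \frac{21 Y^{2}}{8}$)
$G{\left(-2 \right)} B{\left(6 \right)} = - 16 \left(-21 - \frac{21 \cdot 6^{2}}{8}\right) = - 16 \left(-21 - \frac{189}{2}\right) = \left(-16\right) \left(- \frac{231}{2}\right) = 1848$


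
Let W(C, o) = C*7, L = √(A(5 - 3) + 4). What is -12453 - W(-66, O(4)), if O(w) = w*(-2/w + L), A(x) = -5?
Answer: -11991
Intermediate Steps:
L = I (L = √(-5 + 4) = √(-1) = I ≈ 1.0*I)
O(w) = w*(I - 2/w) (O(w) = w*(-2/w + I) = w*(I - 2/w))
W(C, o) = 7*C
-12453 - W(-66, O(4)) = -12453 - 7*(-66) = -12453 - 1*(-462) = -12453 + 462 = -11991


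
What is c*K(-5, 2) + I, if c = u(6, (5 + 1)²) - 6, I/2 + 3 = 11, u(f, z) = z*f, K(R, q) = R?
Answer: -1034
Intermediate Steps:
u(f, z) = f*z
I = 16 (I = -6 + 2*11 = -6 + 22 = 16)
c = 210 (c = 6*(5 + 1)² - 6 = 6*6² - 6 = 6*36 - 6 = 216 - 6 = 210)
c*K(-5, 2) + I = 210*(-5) + 16 = -1050 + 16 = -1034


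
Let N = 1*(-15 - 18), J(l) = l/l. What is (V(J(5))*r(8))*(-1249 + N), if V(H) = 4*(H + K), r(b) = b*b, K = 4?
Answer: -1640960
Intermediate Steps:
r(b) = b²
J(l) = 1
N = -33 (N = 1*(-33) = -33)
V(H) = 16 + 4*H (V(H) = 4*(H + 4) = 4*(4 + H) = 16 + 4*H)
(V(J(5))*r(8))*(-1249 + N) = ((16 + 4*1)*8²)*(-1249 - 33) = ((16 + 4)*64)*(-1282) = (20*64)*(-1282) = 1280*(-1282) = -1640960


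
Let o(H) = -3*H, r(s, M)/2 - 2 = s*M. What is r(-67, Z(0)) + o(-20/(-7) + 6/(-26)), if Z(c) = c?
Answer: -353/91 ≈ -3.8791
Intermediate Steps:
r(s, M) = 4 + 2*M*s (r(s, M) = 4 + 2*(s*M) = 4 + 2*(M*s) = 4 + 2*M*s)
r(-67, Z(0)) + o(-20/(-7) + 6/(-26)) = (4 + 2*0*(-67)) - 3*(-20/(-7) + 6/(-26)) = (4 + 0) - 3*(-20*(-1/7) + 6*(-1/26)) = 4 - 3*(20/7 - 3/13) = 4 - 3*239/91 = 4 - 717/91 = -353/91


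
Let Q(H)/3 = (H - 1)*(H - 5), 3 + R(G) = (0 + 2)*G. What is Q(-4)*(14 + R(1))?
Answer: 1755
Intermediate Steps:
R(G) = -3 + 2*G (R(G) = -3 + (0 + 2)*G = -3 + 2*G)
Q(H) = 3*(-1 + H)*(-5 + H) (Q(H) = 3*((H - 1)*(H - 5)) = 3*((-1 + H)*(-5 + H)) = 3*(-1 + H)*(-5 + H))
Q(-4)*(14 + R(1)) = (15 - 18*(-4) + 3*(-4)²)*(14 + (-3 + 2*1)) = (15 + 72 + 3*16)*(14 + (-3 + 2)) = (15 + 72 + 48)*(14 - 1) = 135*13 = 1755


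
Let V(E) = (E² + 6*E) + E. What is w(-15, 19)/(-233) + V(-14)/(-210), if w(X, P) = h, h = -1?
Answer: -1616/3495 ≈ -0.46237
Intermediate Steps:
V(E) = E² + 7*E
w(X, P) = -1
w(-15, 19)/(-233) + V(-14)/(-210) = -1/(-233) - 14*(7 - 14)/(-210) = -1*(-1/233) - 14*(-7)*(-1/210) = 1/233 + 98*(-1/210) = 1/233 - 7/15 = -1616/3495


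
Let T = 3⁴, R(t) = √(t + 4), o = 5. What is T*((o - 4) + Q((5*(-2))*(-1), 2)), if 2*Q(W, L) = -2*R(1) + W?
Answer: 486 - 81*√5 ≈ 304.88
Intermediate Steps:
R(t) = √(4 + t)
Q(W, L) = W/2 - √5 (Q(W, L) = (-2*√(4 + 1) + W)/2 = (-2*√5 + W)/2 = (W - 2*√5)/2 = W/2 - √5)
T = 81
T*((o - 4) + Q((5*(-2))*(-1), 2)) = 81*((5 - 4) + (((5*(-2))*(-1))/2 - √5)) = 81*(1 + ((-10*(-1))/2 - √5)) = 81*(1 + ((½)*10 - √5)) = 81*(1 + (5 - √5)) = 81*(6 - √5) = 486 - 81*√5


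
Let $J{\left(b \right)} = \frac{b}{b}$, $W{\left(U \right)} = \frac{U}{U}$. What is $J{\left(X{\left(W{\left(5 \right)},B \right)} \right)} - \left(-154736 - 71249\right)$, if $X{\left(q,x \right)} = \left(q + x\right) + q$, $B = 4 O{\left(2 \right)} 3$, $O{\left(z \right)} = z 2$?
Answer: $225986$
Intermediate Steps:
$W{\left(U \right)} = 1$
$O{\left(z \right)} = 2 z$
$B = 48$ ($B = 4 \cdot 2 \cdot 2 \cdot 3 = 4 \cdot 4 \cdot 3 = 16 \cdot 3 = 48$)
$X{\left(q,x \right)} = x + 2 q$
$J{\left(b \right)} = 1$
$J{\left(X{\left(W{\left(5 \right)},B \right)} \right)} - \left(-154736 - 71249\right) = 1 - \left(-154736 - 71249\right) = 1 - -225985 = 1 + 225985 = 225986$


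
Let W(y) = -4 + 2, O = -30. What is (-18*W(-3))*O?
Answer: -1080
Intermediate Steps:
W(y) = -2
(-18*W(-3))*O = -18*(-2)*(-30) = 36*(-30) = -1080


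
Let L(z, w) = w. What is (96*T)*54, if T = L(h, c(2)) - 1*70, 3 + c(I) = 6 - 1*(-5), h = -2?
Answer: -321408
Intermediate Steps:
c(I) = 8 (c(I) = -3 + (6 - 1*(-5)) = -3 + (6 + 5) = -3 + 11 = 8)
T = -62 (T = 8 - 1*70 = 8 - 70 = -62)
(96*T)*54 = (96*(-62))*54 = -5952*54 = -321408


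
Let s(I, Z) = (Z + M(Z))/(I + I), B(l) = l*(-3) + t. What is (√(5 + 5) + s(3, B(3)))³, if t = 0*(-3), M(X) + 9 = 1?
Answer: -23273/216 + 409*√10/12 ≈ 0.035593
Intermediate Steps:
M(X) = -8 (M(X) = -9 + 1 = -8)
t = 0
B(l) = -3*l (B(l) = l*(-3) + 0 = -3*l + 0 = -3*l)
s(I, Z) = (-8 + Z)/(2*I) (s(I, Z) = (Z - 8)/(I + I) = (-8 + Z)/((2*I)) = (-8 + Z)*(1/(2*I)) = (-8 + Z)/(2*I))
(√(5 + 5) + s(3, B(3)))³ = (√(5 + 5) + (½)*(-8 - 3*3)/3)³ = (√10 + (½)*(⅓)*(-8 - 9))³ = (√10 + (½)*(⅓)*(-17))³ = (√10 - 17/6)³ = (-17/6 + √10)³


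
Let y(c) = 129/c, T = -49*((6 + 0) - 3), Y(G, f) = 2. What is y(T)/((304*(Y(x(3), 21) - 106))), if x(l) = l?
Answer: 43/1549184 ≈ 2.7757e-5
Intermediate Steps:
T = -147 (T = -49*(6 - 3) = -49*3 = -147)
y(T)/((304*(Y(x(3), 21) - 106))) = (129/(-147))/((304*(2 - 106))) = (129*(-1/147))/((304*(-104))) = -43/49/(-31616) = -43/49*(-1/31616) = 43/1549184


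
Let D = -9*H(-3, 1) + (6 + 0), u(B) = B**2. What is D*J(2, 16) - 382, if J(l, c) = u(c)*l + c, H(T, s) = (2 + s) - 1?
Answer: -6718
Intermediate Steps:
H(T, s) = 1 + s
D = -12 (D = -9*(1 + 1) + (6 + 0) = -9*2 + 6 = -18 + 6 = -12)
J(l, c) = c + l*c**2 (J(l, c) = c**2*l + c = l*c**2 + c = c + l*c**2)
D*J(2, 16) - 382 = -192*(1 + 16*2) - 382 = -192*(1 + 32) - 382 = -192*33 - 382 = -12*528 - 382 = -6336 - 382 = -6718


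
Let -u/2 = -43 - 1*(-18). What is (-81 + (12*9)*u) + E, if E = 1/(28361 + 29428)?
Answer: 307379692/57789 ≈ 5319.0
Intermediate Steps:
u = 50 (u = -2*(-43 - 1*(-18)) = -2*(-43 + 18) = -2*(-25) = 50)
E = 1/57789 ≈ 1.7304e-5
(-81 + (12*9)*u) + E = (-81 + (12*9)*50) + 1/57789 = (-81 + 108*50) + 1/57789 = (-81 + 5400) + 1/57789 = 5319 + 1/57789 = 307379692/57789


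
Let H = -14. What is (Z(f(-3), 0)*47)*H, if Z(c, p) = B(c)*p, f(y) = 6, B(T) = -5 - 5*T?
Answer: 0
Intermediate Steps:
Z(c, p) = p*(-5 - 5*c) (Z(c, p) = (-5 - 5*c)*p = p*(-5 - 5*c))
(Z(f(-3), 0)*47)*H = (-5*0*(1 + 6)*47)*(-14) = (-5*0*7*47)*(-14) = (0*47)*(-14) = 0*(-14) = 0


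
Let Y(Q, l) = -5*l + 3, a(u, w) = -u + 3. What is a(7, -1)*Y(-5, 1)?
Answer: 8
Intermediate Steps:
a(u, w) = 3 - u
Y(Q, l) = 3 - 5*l
a(7, -1)*Y(-5, 1) = (3 - 1*7)*(3 - 5*1) = (3 - 7)*(3 - 5) = -4*(-2) = 8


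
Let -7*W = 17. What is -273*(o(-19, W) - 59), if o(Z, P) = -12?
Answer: 19383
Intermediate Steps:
W = -17/7 (W = -⅐*17 = -17/7 ≈ -2.4286)
-273*(o(-19, W) - 59) = -273*(-12 - 59) = -273*(-71) = 19383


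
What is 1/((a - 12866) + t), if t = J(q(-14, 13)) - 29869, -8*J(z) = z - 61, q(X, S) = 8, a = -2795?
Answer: -8/364187 ≈ -2.1967e-5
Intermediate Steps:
J(z) = 61/8 - z/8 (J(z) = -(z - 61)/8 = -(-61 + z)/8 = 61/8 - z/8)
t = -238899/8 (t = (61/8 - ⅛*8) - 29869 = (61/8 - 1) - 29869 = 53/8 - 29869 = -238899/8 ≈ -29862.)
1/((a - 12866) + t) = 1/((-2795 - 12866) - 238899/8) = 1/(-15661 - 238899/8) = 1/(-364187/8) = -8/364187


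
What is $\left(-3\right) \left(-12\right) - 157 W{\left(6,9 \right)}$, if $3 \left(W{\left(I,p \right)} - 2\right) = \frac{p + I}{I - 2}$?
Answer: $- \frac{1897}{4} \approx -474.25$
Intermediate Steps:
$W{\left(I,p \right)} = 2 + \frac{I + p}{3 \left(-2 + I\right)}$ ($W{\left(I,p \right)} = 2 + \frac{\left(p + I\right) \frac{1}{I - 2}}{3} = 2 + \frac{\left(I + p\right) \frac{1}{-2 + I}}{3} = 2 + \frac{\frac{1}{-2 + I} \left(I + p\right)}{3} = 2 + \frac{I + p}{3 \left(-2 + I\right)}$)
$\left(-3\right) \left(-12\right) - 157 W{\left(6,9 \right)} = \left(-3\right) \left(-12\right) - 157 \frac{-12 + 9 + 7 \cdot 6}{3 \left(-2 + 6\right)} = 36 - 157 \frac{-12 + 9 + 42}{3 \cdot 4} = 36 - 157 \cdot \frac{1}{3} \cdot \frac{1}{4} \cdot 39 = 36 - \frac{2041}{4} = - \frac{1897}{4}$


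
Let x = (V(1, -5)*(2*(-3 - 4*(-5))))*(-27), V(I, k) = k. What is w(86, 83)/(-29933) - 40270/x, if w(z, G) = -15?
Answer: -120533306/13739247 ≈ -8.7729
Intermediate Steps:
x = 4590 (x = -10*(-3 - 4*(-5))*(-27) = -10*(-3 + 20)*(-27) = -10*17*(-27) = -5*34*(-27) = -170*(-27) = 4590)
w(86, 83)/(-29933) - 40270/x = -15/(-29933) - 40270/4590 = -15*(-1/29933) - 40270*1/4590 = 15/29933 - 4027/459 = -120533306/13739247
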